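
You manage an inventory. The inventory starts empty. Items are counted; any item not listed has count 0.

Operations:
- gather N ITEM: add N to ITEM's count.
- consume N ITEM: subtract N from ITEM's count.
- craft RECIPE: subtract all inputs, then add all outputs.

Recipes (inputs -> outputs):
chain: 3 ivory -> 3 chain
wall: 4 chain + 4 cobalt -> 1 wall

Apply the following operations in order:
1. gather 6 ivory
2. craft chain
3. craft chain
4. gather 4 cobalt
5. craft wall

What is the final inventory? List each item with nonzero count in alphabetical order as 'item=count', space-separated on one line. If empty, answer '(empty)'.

After 1 (gather 6 ivory): ivory=6
After 2 (craft chain): chain=3 ivory=3
After 3 (craft chain): chain=6
After 4 (gather 4 cobalt): chain=6 cobalt=4
After 5 (craft wall): chain=2 wall=1

Answer: chain=2 wall=1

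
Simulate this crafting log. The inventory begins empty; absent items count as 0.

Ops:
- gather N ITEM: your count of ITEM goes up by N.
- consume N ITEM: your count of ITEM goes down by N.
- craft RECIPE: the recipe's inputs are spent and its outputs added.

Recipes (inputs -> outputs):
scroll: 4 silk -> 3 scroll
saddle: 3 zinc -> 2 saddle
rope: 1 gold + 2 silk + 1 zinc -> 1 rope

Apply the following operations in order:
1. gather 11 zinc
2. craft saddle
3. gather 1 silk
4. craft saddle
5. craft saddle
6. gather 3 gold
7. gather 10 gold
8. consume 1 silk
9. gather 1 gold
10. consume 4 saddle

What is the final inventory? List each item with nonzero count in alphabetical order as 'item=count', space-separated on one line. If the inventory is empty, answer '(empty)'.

After 1 (gather 11 zinc): zinc=11
After 2 (craft saddle): saddle=2 zinc=8
After 3 (gather 1 silk): saddle=2 silk=1 zinc=8
After 4 (craft saddle): saddle=4 silk=1 zinc=5
After 5 (craft saddle): saddle=6 silk=1 zinc=2
After 6 (gather 3 gold): gold=3 saddle=6 silk=1 zinc=2
After 7 (gather 10 gold): gold=13 saddle=6 silk=1 zinc=2
After 8 (consume 1 silk): gold=13 saddle=6 zinc=2
After 9 (gather 1 gold): gold=14 saddle=6 zinc=2
After 10 (consume 4 saddle): gold=14 saddle=2 zinc=2

Answer: gold=14 saddle=2 zinc=2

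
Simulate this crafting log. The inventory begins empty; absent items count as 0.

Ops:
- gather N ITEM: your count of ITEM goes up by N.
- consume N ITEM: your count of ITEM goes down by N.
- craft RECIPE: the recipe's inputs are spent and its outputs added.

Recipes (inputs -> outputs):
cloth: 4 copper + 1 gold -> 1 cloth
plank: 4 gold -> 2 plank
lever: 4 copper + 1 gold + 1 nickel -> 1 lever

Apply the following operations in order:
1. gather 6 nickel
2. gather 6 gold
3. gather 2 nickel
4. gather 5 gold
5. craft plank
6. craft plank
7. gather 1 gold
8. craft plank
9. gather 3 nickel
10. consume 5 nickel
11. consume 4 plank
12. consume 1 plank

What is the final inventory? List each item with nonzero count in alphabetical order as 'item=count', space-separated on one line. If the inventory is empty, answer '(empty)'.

After 1 (gather 6 nickel): nickel=6
After 2 (gather 6 gold): gold=6 nickel=6
After 3 (gather 2 nickel): gold=6 nickel=8
After 4 (gather 5 gold): gold=11 nickel=8
After 5 (craft plank): gold=7 nickel=8 plank=2
After 6 (craft plank): gold=3 nickel=8 plank=4
After 7 (gather 1 gold): gold=4 nickel=8 plank=4
After 8 (craft plank): nickel=8 plank=6
After 9 (gather 3 nickel): nickel=11 plank=6
After 10 (consume 5 nickel): nickel=6 plank=6
After 11 (consume 4 plank): nickel=6 plank=2
After 12 (consume 1 plank): nickel=6 plank=1

Answer: nickel=6 plank=1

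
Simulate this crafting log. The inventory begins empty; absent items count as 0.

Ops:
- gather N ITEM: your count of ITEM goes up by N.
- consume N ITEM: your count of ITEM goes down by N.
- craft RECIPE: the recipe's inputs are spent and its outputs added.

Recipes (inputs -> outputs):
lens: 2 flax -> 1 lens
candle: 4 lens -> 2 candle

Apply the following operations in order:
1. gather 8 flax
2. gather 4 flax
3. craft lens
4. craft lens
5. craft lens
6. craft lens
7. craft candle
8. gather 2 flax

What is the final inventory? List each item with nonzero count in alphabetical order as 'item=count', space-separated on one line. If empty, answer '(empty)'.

Answer: candle=2 flax=6

Derivation:
After 1 (gather 8 flax): flax=8
After 2 (gather 4 flax): flax=12
After 3 (craft lens): flax=10 lens=1
After 4 (craft lens): flax=8 lens=2
After 5 (craft lens): flax=6 lens=3
After 6 (craft lens): flax=4 lens=4
After 7 (craft candle): candle=2 flax=4
After 8 (gather 2 flax): candle=2 flax=6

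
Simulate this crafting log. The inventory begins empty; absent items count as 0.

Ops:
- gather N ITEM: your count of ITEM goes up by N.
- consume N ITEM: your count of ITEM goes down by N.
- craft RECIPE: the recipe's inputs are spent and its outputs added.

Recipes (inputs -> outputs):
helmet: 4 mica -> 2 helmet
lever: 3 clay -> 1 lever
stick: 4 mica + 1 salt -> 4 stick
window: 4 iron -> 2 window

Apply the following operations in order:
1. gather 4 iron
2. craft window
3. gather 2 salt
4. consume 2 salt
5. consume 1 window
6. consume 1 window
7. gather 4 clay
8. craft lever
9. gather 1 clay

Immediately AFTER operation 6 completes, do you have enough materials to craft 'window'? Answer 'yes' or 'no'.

Answer: no

Derivation:
After 1 (gather 4 iron): iron=4
After 2 (craft window): window=2
After 3 (gather 2 salt): salt=2 window=2
After 4 (consume 2 salt): window=2
After 5 (consume 1 window): window=1
After 6 (consume 1 window): (empty)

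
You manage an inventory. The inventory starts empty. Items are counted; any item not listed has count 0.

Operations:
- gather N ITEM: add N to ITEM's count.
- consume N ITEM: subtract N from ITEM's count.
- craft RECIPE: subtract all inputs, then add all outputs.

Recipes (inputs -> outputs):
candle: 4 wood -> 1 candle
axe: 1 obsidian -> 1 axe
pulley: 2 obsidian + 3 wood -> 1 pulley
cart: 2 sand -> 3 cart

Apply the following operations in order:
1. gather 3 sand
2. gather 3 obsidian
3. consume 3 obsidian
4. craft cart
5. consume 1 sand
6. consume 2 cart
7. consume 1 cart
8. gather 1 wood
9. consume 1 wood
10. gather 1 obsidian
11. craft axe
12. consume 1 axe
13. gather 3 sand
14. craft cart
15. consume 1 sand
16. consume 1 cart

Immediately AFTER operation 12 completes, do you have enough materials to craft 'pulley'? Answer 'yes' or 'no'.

Answer: no

Derivation:
After 1 (gather 3 sand): sand=3
After 2 (gather 3 obsidian): obsidian=3 sand=3
After 3 (consume 3 obsidian): sand=3
After 4 (craft cart): cart=3 sand=1
After 5 (consume 1 sand): cart=3
After 6 (consume 2 cart): cart=1
After 7 (consume 1 cart): (empty)
After 8 (gather 1 wood): wood=1
After 9 (consume 1 wood): (empty)
After 10 (gather 1 obsidian): obsidian=1
After 11 (craft axe): axe=1
After 12 (consume 1 axe): (empty)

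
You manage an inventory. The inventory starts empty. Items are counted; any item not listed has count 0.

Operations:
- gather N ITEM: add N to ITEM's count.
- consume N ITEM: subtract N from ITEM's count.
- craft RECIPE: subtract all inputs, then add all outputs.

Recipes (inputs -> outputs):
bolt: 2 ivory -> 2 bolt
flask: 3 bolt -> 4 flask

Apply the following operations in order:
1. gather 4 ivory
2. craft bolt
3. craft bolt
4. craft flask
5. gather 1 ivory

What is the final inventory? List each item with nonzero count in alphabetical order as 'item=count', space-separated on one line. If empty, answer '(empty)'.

Answer: bolt=1 flask=4 ivory=1

Derivation:
After 1 (gather 4 ivory): ivory=4
After 2 (craft bolt): bolt=2 ivory=2
After 3 (craft bolt): bolt=4
After 4 (craft flask): bolt=1 flask=4
After 5 (gather 1 ivory): bolt=1 flask=4 ivory=1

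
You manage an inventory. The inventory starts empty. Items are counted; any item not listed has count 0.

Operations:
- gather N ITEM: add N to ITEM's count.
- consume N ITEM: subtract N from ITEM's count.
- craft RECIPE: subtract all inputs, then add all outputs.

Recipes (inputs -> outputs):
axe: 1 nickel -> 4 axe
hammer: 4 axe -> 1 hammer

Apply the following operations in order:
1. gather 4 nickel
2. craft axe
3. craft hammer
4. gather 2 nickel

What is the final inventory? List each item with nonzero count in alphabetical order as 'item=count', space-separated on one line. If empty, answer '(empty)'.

Answer: hammer=1 nickel=5

Derivation:
After 1 (gather 4 nickel): nickel=4
After 2 (craft axe): axe=4 nickel=3
After 3 (craft hammer): hammer=1 nickel=3
After 4 (gather 2 nickel): hammer=1 nickel=5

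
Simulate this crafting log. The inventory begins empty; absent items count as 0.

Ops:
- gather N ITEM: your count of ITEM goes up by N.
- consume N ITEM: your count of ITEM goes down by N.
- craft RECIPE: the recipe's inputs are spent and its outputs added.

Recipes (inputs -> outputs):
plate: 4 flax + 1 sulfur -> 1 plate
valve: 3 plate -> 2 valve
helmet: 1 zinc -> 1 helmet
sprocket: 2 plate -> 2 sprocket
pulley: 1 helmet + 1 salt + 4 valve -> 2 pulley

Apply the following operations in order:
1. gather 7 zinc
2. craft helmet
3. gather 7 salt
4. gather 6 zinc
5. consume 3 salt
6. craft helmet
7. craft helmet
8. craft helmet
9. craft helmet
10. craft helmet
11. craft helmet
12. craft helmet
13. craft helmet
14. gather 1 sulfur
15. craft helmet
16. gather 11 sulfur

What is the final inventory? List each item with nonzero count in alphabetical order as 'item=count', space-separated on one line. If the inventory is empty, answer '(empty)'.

Answer: helmet=10 salt=4 sulfur=12 zinc=3

Derivation:
After 1 (gather 7 zinc): zinc=7
After 2 (craft helmet): helmet=1 zinc=6
After 3 (gather 7 salt): helmet=1 salt=7 zinc=6
After 4 (gather 6 zinc): helmet=1 salt=7 zinc=12
After 5 (consume 3 salt): helmet=1 salt=4 zinc=12
After 6 (craft helmet): helmet=2 salt=4 zinc=11
After 7 (craft helmet): helmet=3 salt=4 zinc=10
After 8 (craft helmet): helmet=4 salt=4 zinc=9
After 9 (craft helmet): helmet=5 salt=4 zinc=8
After 10 (craft helmet): helmet=6 salt=4 zinc=7
After 11 (craft helmet): helmet=7 salt=4 zinc=6
After 12 (craft helmet): helmet=8 salt=4 zinc=5
After 13 (craft helmet): helmet=9 salt=4 zinc=4
After 14 (gather 1 sulfur): helmet=9 salt=4 sulfur=1 zinc=4
After 15 (craft helmet): helmet=10 salt=4 sulfur=1 zinc=3
After 16 (gather 11 sulfur): helmet=10 salt=4 sulfur=12 zinc=3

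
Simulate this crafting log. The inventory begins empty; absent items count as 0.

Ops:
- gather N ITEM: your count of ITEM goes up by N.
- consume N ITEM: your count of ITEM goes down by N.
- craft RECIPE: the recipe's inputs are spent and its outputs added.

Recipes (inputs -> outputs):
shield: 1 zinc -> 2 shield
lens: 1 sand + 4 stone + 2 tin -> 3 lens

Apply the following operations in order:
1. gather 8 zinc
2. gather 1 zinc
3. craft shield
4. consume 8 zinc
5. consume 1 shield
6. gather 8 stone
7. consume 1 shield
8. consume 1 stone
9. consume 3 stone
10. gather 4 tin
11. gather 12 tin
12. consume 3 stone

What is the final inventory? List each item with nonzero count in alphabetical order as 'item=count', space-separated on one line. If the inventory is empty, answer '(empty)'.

Answer: stone=1 tin=16

Derivation:
After 1 (gather 8 zinc): zinc=8
After 2 (gather 1 zinc): zinc=9
After 3 (craft shield): shield=2 zinc=8
After 4 (consume 8 zinc): shield=2
After 5 (consume 1 shield): shield=1
After 6 (gather 8 stone): shield=1 stone=8
After 7 (consume 1 shield): stone=8
After 8 (consume 1 stone): stone=7
After 9 (consume 3 stone): stone=4
After 10 (gather 4 tin): stone=4 tin=4
After 11 (gather 12 tin): stone=4 tin=16
After 12 (consume 3 stone): stone=1 tin=16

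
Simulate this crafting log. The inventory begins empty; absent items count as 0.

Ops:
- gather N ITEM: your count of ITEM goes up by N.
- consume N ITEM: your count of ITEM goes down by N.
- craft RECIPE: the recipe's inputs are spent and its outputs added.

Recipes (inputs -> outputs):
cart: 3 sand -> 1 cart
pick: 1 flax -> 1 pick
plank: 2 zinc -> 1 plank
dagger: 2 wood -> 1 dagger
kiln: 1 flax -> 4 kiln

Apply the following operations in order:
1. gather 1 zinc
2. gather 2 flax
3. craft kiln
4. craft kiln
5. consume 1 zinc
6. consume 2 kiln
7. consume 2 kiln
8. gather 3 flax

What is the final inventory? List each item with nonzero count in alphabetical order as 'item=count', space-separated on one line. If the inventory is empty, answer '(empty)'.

After 1 (gather 1 zinc): zinc=1
After 2 (gather 2 flax): flax=2 zinc=1
After 3 (craft kiln): flax=1 kiln=4 zinc=1
After 4 (craft kiln): kiln=8 zinc=1
After 5 (consume 1 zinc): kiln=8
After 6 (consume 2 kiln): kiln=6
After 7 (consume 2 kiln): kiln=4
After 8 (gather 3 flax): flax=3 kiln=4

Answer: flax=3 kiln=4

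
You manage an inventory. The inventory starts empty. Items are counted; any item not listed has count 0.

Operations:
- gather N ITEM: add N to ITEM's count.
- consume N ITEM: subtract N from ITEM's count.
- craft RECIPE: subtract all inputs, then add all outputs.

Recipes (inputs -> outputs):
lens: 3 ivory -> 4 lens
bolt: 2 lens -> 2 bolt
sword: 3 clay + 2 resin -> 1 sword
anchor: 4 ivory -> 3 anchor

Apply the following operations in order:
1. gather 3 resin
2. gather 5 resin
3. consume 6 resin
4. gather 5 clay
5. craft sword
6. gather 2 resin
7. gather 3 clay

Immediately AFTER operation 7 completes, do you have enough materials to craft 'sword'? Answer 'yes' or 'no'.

After 1 (gather 3 resin): resin=3
After 2 (gather 5 resin): resin=8
After 3 (consume 6 resin): resin=2
After 4 (gather 5 clay): clay=5 resin=2
After 5 (craft sword): clay=2 sword=1
After 6 (gather 2 resin): clay=2 resin=2 sword=1
After 7 (gather 3 clay): clay=5 resin=2 sword=1

Answer: yes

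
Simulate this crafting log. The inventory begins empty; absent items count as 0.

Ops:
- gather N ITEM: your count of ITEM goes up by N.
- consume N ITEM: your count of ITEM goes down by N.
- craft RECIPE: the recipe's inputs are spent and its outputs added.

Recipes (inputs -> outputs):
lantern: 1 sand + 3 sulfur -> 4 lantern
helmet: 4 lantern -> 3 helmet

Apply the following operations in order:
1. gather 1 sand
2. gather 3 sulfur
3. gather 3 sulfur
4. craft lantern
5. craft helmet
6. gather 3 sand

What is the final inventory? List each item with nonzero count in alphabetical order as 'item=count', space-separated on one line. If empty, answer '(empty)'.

After 1 (gather 1 sand): sand=1
After 2 (gather 3 sulfur): sand=1 sulfur=3
After 3 (gather 3 sulfur): sand=1 sulfur=6
After 4 (craft lantern): lantern=4 sulfur=3
After 5 (craft helmet): helmet=3 sulfur=3
After 6 (gather 3 sand): helmet=3 sand=3 sulfur=3

Answer: helmet=3 sand=3 sulfur=3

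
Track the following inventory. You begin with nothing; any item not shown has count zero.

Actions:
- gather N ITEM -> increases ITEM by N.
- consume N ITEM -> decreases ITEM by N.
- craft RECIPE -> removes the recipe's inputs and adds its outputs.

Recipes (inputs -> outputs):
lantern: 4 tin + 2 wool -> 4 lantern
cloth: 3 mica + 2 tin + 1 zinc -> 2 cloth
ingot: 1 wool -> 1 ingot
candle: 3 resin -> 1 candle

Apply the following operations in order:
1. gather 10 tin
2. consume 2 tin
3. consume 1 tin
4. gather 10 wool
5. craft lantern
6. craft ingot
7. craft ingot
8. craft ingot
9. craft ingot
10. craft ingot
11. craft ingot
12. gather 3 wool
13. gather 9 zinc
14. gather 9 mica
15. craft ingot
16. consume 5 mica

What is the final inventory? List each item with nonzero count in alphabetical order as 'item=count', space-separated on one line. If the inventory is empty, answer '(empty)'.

Answer: ingot=7 lantern=4 mica=4 tin=3 wool=4 zinc=9

Derivation:
After 1 (gather 10 tin): tin=10
After 2 (consume 2 tin): tin=8
After 3 (consume 1 tin): tin=7
After 4 (gather 10 wool): tin=7 wool=10
After 5 (craft lantern): lantern=4 tin=3 wool=8
After 6 (craft ingot): ingot=1 lantern=4 tin=3 wool=7
After 7 (craft ingot): ingot=2 lantern=4 tin=3 wool=6
After 8 (craft ingot): ingot=3 lantern=4 tin=3 wool=5
After 9 (craft ingot): ingot=4 lantern=4 tin=3 wool=4
After 10 (craft ingot): ingot=5 lantern=4 tin=3 wool=3
After 11 (craft ingot): ingot=6 lantern=4 tin=3 wool=2
After 12 (gather 3 wool): ingot=6 lantern=4 tin=3 wool=5
After 13 (gather 9 zinc): ingot=6 lantern=4 tin=3 wool=5 zinc=9
After 14 (gather 9 mica): ingot=6 lantern=4 mica=9 tin=3 wool=5 zinc=9
After 15 (craft ingot): ingot=7 lantern=4 mica=9 tin=3 wool=4 zinc=9
After 16 (consume 5 mica): ingot=7 lantern=4 mica=4 tin=3 wool=4 zinc=9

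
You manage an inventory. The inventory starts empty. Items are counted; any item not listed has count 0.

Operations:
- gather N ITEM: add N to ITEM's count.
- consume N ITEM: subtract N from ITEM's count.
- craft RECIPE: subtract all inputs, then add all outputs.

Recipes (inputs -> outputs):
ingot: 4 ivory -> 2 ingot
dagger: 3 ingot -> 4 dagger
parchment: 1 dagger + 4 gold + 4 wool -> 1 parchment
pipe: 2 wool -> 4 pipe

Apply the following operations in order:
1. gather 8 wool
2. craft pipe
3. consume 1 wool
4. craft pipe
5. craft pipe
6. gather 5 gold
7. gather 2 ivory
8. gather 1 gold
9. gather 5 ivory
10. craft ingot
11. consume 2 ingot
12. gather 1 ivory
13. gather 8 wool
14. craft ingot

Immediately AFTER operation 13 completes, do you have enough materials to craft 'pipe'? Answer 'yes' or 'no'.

After 1 (gather 8 wool): wool=8
After 2 (craft pipe): pipe=4 wool=6
After 3 (consume 1 wool): pipe=4 wool=5
After 4 (craft pipe): pipe=8 wool=3
After 5 (craft pipe): pipe=12 wool=1
After 6 (gather 5 gold): gold=5 pipe=12 wool=1
After 7 (gather 2 ivory): gold=5 ivory=2 pipe=12 wool=1
After 8 (gather 1 gold): gold=6 ivory=2 pipe=12 wool=1
After 9 (gather 5 ivory): gold=6 ivory=7 pipe=12 wool=1
After 10 (craft ingot): gold=6 ingot=2 ivory=3 pipe=12 wool=1
After 11 (consume 2 ingot): gold=6 ivory=3 pipe=12 wool=1
After 12 (gather 1 ivory): gold=6 ivory=4 pipe=12 wool=1
After 13 (gather 8 wool): gold=6 ivory=4 pipe=12 wool=9

Answer: yes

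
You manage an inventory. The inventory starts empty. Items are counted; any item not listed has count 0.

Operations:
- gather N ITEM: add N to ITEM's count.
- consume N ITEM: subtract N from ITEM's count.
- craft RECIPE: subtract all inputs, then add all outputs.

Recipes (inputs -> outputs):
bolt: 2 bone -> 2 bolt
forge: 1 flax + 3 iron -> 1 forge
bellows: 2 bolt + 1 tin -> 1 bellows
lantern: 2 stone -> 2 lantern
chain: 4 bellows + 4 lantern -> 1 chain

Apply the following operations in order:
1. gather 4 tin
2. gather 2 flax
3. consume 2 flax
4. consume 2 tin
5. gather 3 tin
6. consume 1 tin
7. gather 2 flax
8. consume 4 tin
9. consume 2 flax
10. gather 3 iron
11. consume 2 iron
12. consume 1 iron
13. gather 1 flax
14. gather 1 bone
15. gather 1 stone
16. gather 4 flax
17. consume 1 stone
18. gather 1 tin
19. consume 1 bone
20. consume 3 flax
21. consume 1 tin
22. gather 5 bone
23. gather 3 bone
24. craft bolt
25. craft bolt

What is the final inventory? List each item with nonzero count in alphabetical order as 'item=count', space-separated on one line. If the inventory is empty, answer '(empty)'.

After 1 (gather 4 tin): tin=4
After 2 (gather 2 flax): flax=2 tin=4
After 3 (consume 2 flax): tin=4
After 4 (consume 2 tin): tin=2
After 5 (gather 3 tin): tin=5
After 6 (consume 1 tin): tin=4
After 7 (gather 2 flax): flax=2 tin=4
After 8 (consume 4 tin): flax=2
After 9 (consume 2 flax): (empty)
After 10 (gather 3 iron): iron=3
After 11 (consume 2 iron): iron=1
After 12 (consume 1 iron): (empty)
After 13 (gather 1 flax): flax=1
After 14 (gather 1 bone): bone=1 flax=1
After 15 (gather 1 stone): bone=1 flax=1 stone=1
After 16 (gather 4 flax): bone=1 flax=5 stone=1
After 17 (consume 1 stone): bone=1 flax=5
After 18 (gather 1 tin): bone=1 flax=5 tin=1
After 19 (consume 1 bone): flax=5 tin=1
After 20 (consume 3 flax): flax=2 tin=1
After 21 (consume 1 tin): flax=2
After 22 (gather 5 bone): bone=5 flax=2
After 23 (gather 3 bone): bone=8 flax=2
After 24 (craft bolt): bolt=2 bone=6 flax=2
After 25 (craft bolt): bolt=4 bone=4 flax=2

Answer: bolt=4 bone=4 flax=2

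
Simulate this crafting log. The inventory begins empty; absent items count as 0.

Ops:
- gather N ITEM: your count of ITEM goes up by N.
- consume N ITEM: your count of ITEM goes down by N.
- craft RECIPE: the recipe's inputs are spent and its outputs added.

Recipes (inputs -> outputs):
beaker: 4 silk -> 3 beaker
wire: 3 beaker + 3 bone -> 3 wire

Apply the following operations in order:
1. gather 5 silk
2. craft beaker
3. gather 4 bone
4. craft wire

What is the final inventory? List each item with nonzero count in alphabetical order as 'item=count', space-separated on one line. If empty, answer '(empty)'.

Answer: bone=1 silk=1 wire=3

Derivation:
After 1 (gather 5 silk): silk=5
After 2 (craft beaker): beaker=3 silk=1
After 3 (gather 4 bone): beaker=3 bone=4 silk=1
After 4 (craft wire): bone=1 silk=1 wire=3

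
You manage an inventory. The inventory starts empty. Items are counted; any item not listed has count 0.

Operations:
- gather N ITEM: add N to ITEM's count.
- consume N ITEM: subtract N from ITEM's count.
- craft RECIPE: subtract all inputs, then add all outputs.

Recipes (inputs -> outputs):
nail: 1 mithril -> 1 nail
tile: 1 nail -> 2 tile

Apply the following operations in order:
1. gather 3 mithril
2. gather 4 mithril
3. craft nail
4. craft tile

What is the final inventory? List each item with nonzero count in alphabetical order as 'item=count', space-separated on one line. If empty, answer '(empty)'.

Answer: mithril=6 tile=2

Derivation:
After 1 (gather 3 mithril): mithril=3
After 2 (gather 4 mithril): mithril=7
After 3 (craft nail): mithril=6 nail=1
After 4 (craft tile): mithril=6 tile=2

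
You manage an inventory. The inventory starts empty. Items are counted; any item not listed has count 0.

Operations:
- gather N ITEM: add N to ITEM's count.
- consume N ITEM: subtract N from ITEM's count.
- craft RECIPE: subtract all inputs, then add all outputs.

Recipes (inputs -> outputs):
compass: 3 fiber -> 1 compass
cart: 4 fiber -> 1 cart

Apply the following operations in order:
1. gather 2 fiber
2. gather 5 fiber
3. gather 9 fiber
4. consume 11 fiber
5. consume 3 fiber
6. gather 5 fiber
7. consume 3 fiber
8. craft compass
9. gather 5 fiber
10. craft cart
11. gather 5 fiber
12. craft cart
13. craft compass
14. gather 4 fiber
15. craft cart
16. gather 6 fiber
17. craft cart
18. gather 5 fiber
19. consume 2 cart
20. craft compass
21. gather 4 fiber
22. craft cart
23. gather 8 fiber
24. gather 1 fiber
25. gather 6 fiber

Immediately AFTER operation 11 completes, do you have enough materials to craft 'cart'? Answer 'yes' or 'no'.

After 1 (gather 2 fiber): fiber=2
After 2 (gather 5 fiber): fiber=7
After 3 (gather 9 fiber): fiber=16
After 4 (consume 11 fiber): fiber=5
After 5 (consume 3 fiber): fiber=2
After 6 (gather 5 fiber): fiber=7
After 7 (consume 3 fiber): fiber=4
After 8 (craft compass): compass=1 fiber=1
After 9 (gather 5 fiber): compass=1 fiber=6
After 10 (craft cart): cart=1 compass=1 fiber=2
After 11 (gather 5 fiber): cart=1 compass=1 fiber=7

Answer: yes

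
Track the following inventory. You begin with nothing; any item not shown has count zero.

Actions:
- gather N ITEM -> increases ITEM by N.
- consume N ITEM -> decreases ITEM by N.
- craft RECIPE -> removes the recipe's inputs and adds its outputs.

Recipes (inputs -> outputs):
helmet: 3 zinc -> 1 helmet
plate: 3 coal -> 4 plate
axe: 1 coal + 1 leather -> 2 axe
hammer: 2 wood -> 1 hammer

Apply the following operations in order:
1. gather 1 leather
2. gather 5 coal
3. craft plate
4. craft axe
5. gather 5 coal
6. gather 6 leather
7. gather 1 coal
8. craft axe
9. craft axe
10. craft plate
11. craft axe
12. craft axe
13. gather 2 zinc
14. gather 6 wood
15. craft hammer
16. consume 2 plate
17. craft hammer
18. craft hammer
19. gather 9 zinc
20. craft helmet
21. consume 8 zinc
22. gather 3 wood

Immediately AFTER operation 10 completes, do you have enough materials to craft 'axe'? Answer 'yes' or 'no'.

Answer: yes

Derivation:
After 1 (gather 1 leather): leather=1
After 2 (gather 5 coal): coal=5 leather=1
After 3 (craft plate): coal=2 leather=1 plate=4
After 4 (craft axe): axe=2 coal=1 plate=4
After 5 (gather 5 coal): axe=2 coal=6 plate=4
After 6 (gather 6 leather): axe=2 coal=6 leather=6 plate=4
After 7 (gather 1 coal): axe=2 coal=7 leather=6 plate=4
After 8 (craft axe): axe=4 coal=6 leather=5 plate=4
After 9 (craft axe): axe=6 coal=5 leather=4 plate=4
After 10 (craft plate): axe=6 coal=2 leather=4 plate=8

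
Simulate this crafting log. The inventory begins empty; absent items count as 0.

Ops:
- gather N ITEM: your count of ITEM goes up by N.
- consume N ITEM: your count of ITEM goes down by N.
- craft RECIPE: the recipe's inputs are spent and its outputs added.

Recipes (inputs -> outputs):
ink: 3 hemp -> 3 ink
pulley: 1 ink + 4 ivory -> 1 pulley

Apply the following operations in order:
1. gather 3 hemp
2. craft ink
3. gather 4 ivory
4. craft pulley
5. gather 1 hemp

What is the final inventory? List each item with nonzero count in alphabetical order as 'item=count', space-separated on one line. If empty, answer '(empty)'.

Answer: hemp=1 ink=2 pulley=1

Derivation:
After 1 (gather 3 hemp): hemp=3
After 2 (craft ink): ink=3
After 3 (gather 4 ivory): ink=3 ivory=4
After 4 (craft pulley): ink=2 pulley=1
After 5 (gather 1 hemp): hemp=1 ink=2 pulley=1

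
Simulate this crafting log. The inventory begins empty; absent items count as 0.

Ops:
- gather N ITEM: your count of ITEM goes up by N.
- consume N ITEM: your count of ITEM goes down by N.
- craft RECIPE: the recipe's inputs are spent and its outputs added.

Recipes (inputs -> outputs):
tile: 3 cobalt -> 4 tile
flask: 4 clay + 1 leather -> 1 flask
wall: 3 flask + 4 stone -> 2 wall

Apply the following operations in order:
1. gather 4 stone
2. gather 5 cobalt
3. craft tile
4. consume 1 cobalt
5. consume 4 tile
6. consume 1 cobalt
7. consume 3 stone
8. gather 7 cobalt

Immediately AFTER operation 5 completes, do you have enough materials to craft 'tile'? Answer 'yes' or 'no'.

Answer: no

Derivation:
After 1 (gather 4 stone): stone=4
After 2 (gather 5 cobalt): cobalt=5 stone=4
After 3 (craft tile): cobalt=2 stone=4 tile=4
After 4 (consume 1 cobalt): cobalt=1 stone=4 tile=4
After 5 (consume 4 tile): cobalt=1 stone=4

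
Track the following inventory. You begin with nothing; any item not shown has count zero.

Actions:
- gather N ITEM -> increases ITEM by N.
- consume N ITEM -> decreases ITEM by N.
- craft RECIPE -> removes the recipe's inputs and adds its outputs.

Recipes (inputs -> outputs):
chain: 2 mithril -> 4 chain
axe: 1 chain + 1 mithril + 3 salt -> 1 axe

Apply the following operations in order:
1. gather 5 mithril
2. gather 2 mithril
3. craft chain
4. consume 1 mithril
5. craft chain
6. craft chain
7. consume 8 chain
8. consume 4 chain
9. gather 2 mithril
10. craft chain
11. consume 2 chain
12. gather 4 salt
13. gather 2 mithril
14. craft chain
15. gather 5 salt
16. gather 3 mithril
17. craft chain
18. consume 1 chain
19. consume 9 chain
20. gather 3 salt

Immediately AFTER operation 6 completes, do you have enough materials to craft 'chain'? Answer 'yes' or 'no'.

After 1 (gather 5 mithril): mithril=5
After 2 (gather 2 mithril): mithril=7
After 3 (craft chain): chain=4 mithril=5
After 4 (consume 1 mithril): chain=4 mithril=4
After 5 (craft chain): chain=8 mithril=2
After 6 (craft chain): chain=12

Answer: no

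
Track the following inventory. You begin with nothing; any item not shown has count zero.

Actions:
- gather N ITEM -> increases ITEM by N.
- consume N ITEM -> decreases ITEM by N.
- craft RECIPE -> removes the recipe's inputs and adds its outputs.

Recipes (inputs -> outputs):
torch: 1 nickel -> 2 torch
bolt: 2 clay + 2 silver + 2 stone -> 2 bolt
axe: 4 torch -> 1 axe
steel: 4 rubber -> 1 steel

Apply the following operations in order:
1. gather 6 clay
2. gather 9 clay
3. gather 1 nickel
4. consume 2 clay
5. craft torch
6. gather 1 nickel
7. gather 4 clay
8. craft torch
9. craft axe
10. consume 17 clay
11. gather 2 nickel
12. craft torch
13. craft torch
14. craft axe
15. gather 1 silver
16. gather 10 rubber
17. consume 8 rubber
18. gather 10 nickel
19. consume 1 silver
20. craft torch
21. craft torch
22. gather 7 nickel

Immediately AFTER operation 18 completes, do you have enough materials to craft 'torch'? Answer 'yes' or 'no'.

After 1 (gather 6 clay): clay=6
After 2 (gather 9 clay): clay=15
After 3 (gather 1 nickel): clay=15 nickel=1
After 4 (consume 2 clay): clay=13 nickel=1
After 5 (craft torch): clay=13 torch=2
After 6 (gather 1 nickel): clay=13 nickel=1 torch=2
After 7 (gather 4 clay): clay=17 nickel=1 torch=2
After 8 (craft torch): clay=17 torch=4
After 9 (craft axe): axe=1 clay=17
After 10 (consume 17 clay): axe=1
After 11 (gather 2 nickel): axe=1 nickel=2
After 12 (craft torch): axe=1 nickel=1 torch=2
After 13 (craft torch): axe=1 torch=4
After 14 (craft axe): axe=2
After 15 (gather 1 silver): axe=2 silver=1
After 16 (gather 10 rubber): axe=2 rubber=10 silver=1
After 17 (consume 8 rubber): axe=2 rubber=2 silver=1
After 18 (gather 10 nickel): axe=2 nickel=10 rubber=2 silver=1

Answer: yes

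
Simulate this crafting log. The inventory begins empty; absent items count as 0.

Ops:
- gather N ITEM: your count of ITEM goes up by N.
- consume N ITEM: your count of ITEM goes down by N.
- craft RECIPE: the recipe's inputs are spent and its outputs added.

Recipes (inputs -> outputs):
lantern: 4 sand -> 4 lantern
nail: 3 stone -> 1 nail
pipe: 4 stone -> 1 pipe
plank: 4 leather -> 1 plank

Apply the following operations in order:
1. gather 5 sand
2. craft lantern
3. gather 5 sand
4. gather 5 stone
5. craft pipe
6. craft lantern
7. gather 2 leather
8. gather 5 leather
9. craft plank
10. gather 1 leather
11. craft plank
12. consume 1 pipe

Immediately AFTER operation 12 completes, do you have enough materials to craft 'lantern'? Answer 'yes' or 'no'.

After 1 (gather 5 sand): sand=5
After 2 (craft lantern): lantern=4 sand=1
After 3 (gather 5 sand): lantern=4 sand=6
After 4 (gather 5 stone): lantern=4 sand=6 stone=5
After 5 (craft pipe): lantern=4 pipe=1 sand=6 stone=1
After 6 (craft lantern): lantern=8 pipe=1 sand=2 stone=1
After 7 (gather 2 leather): lantern=8 leather=2 pipe=1 sand=2 stone=1
After 8 (gather 5 leather): lantern=8 leather=7 pipe=1 sand=2 stone=1
After 9 (craft plank): lantern=8 leather=3 pipe=1 plank=1 sand=2 stone=1
After 10 (gather 1 leather): lantern=8 leather=4 pipe=1 plank=1 sand=2 stone=1
After 11 (craft plank): lantern=8 pipe=1 plank=2 sand=2 stone=1
After 12 (consume 1 pipe): lantern=8 plank=2 sand=2 stone=1

Answer: no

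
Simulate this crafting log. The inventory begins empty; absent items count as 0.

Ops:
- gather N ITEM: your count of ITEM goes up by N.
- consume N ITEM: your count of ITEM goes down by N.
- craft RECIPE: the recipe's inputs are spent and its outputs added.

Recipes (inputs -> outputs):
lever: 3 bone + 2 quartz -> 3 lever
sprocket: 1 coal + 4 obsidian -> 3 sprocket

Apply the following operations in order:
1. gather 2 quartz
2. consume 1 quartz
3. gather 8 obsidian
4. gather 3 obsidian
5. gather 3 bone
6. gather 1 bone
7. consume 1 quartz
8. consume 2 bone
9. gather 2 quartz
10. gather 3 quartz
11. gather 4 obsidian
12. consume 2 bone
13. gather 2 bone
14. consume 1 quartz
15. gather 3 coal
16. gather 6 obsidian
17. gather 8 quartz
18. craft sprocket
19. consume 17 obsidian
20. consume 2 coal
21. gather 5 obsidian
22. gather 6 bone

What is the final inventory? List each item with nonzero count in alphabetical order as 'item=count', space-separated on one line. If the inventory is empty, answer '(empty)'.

Answer: bone=8 obsidian=5 quartz=12 sprocket=3

Derivation:
After 1 (gather 2 quartz): quartz=2
After 2 (consume 1 quartz): quartz=1
After 3 (gather 8 obsidian): obsidian=8 quartz=1
After 4 (gather 3 obsidian): obsidian=11 quartz=1
After 5 (gather 3 bone): bone=3 obsidian=11 quartz=1
After 6 (gather 1 bone): bone=4 obsidian=11 quartz=1
After 7 (consume 1 quartz): bone=4 obsidian=11
After 8 (consume 2 bone): bone=2 obsidian=11
After 9 (gather 2 quartz): bone=2 obsidian=11 quartz=2
After 10 (gather 3 quartz): bone=2 obsidian=11 quartz=5
After 11 (gather 4 obsidian): bone=2 obsidian=15 quartz=5
After 12 (consume 2 bone): obsidian=15 quartz=5
After 13 (gather 2 bone): bone=2 obsidian=15 quartz=5
After 14 (consume 1 quartz): bone=2 obsidian=15 quartz=4
After 15 (gather 3 coal): bone=2 coal=3 obsidian=15 quartz=4
After 16 (gather 6 obsidian): bone=2 coal=3 obsidian=21 quartz=4
After 17 (gather 8 quartz): bone=2 coal=3 obsidian=21 quartz=12
After 18 (craft sprocket): bone=2 coal=2 obsidian=17 quartz=12 sprocket=3
After 19 (consume 17 obsidian): bone=2 coal=2 quartz=12 sprocket=3
After 20 (consume 2 coal): bone=2 quartz=12 sprocket=3
After 21 (gather 5 obsidian): bone=2 obsidian=5 quartz=12 sprocket=3
After 22 (gather 6 bone): bone=8 obsidian=5 quartz=12 sprocket=3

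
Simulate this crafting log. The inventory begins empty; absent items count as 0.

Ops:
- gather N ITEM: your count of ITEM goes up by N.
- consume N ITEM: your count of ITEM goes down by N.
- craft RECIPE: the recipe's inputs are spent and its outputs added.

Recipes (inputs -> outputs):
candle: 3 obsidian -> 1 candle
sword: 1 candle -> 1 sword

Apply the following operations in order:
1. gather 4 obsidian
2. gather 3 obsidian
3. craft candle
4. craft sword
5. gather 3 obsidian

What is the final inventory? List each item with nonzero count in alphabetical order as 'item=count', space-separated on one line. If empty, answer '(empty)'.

After 1 (gather 4 obsidian): obsidian=4
After 2 (gather 3 obsidian): obsidian=7
After 3 (craft candle): candle=1 obsidian=4
After 4 (craft sword): obsidian=4 sword=1
After 5 (gather 3 obsidian): obsidian=7 sword=1

Answer: obsidian=7 sword=1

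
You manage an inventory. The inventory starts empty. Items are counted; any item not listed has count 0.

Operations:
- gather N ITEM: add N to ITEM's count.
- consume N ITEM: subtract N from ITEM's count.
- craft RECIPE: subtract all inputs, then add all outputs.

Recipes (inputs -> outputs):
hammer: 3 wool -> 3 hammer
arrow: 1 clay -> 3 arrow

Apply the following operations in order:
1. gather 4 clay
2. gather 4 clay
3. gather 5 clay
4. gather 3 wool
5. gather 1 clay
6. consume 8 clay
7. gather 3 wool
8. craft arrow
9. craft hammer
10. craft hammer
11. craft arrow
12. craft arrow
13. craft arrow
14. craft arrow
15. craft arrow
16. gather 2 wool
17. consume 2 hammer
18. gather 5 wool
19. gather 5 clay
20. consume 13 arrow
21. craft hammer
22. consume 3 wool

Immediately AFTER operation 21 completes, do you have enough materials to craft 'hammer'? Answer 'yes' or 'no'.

Answer: yes

Derivation:
After 1 (gather 4 clay): clay=4
After 2 (gather 4 clay): clay=8
After 3 (gather 5 clay): clay=13
After 4 (gather 3 wool): clay=13 wool=3
After 5 (gather 1 clay): clay=14 wool=3
After 6 (consume 8 clay): clay=6 wool=3
After 7 (gather 3 wool): clay=6 wool=6
After 8 (craft arrow): arrow=3 clay=5 wool=6
After 9 (craft hammer): arrow=3 clay=5 hammer=3 wool=3
After 10 (craft hammer): arrow=3 clay=5 hammer=6
After 11 (craft arrow): arrow=6 clay=4 hammer=6
After 12 (craft arrow): arrow=9 clay=3 hammer=6
After 13 (craft arrow): arrow=12 clay=2 hammer=6
After 14 (craft arrow): arrow=15 clay=1 hammer=6
After 15 (craft arrow): arrow=18 hammer=6
After 16 (gather 2 wool): arrow=18 hammer=6 wool=2
After 17 (consume 2 hammer): arrow=18 hammer=4 wool=2
After 18 (gather 5 wool): arrow=18 hammer=4 wool=7
After 19 (gather 5 clay): arrow=18 clay=5 hammer=4 wool=7
After 20 (consume 13 arrow): arrow=5 clay=5 hammer=4 wool=7
After 21 (craft hammer): arrow=5 clay=5 hammer=7 wool=4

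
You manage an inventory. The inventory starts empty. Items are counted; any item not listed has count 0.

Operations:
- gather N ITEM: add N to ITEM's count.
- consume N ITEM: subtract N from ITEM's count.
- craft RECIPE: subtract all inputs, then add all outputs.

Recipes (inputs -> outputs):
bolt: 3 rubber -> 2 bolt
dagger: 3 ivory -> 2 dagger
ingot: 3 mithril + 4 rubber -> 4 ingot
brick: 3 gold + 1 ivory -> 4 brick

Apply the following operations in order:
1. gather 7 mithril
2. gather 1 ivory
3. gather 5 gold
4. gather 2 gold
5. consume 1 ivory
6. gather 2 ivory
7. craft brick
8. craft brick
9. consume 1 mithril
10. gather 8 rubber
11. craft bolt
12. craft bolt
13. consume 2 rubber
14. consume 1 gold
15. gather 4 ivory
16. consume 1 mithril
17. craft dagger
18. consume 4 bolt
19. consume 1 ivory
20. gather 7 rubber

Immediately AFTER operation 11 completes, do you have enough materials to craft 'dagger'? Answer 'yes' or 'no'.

Answer: no

Derivation:
After 1 (gather 7 mithril): mithril=7
After 2 (gather 1 ivory): ivory=1 mithril=7
After 3 (gather 5 gold): gold=5 ivory=1 mithril=7
After 4 (gather 2 gold): gold=7 ivory=1 mithril=7
After 5 (consume 1 ivory): gold=7 mithril=7
After 6 (gather 2 ivory): gold=7 ivory=2 mithril=7
After 7 (craft brick): brick=4 gold=4 ivory=1 mithril=7
After 8 (craft brick): brick=8 gold=1 mithril=7
After 9 (consume 1 mithril): brick=8 gold=1 mithril=6
After 10 (gather 8 rubber): brick=8 gold=1 mithril=6 rubber=8
After 11 (craft bolt): bolt=2 brick=8 gold=1 mithril=6 rubber=5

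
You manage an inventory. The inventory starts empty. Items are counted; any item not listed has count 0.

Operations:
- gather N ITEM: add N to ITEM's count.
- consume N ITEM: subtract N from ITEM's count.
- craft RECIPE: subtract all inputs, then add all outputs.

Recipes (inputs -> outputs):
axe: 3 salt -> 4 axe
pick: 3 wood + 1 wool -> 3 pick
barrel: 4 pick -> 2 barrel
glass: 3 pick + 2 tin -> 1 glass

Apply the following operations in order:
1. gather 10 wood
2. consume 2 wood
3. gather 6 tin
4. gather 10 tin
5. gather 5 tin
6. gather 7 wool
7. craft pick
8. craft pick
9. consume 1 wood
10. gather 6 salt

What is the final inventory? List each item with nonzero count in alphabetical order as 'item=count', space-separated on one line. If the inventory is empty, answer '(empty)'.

Answer: pick=6 salt=6 tin=21 wood=1 wool=5

Derivation:
After 1 (gather 10 wood): wood=10
After 2 (consume 2 wood): wood=8
After 3 (gather 6 tin): tin=6 wood=8
After 4 (gather 10 tin): tin=16 wood=8
After 5 (gather 5 tin): tin=21 wood=8
After 6 (gather 7 wool): tin=21 wood=8 wool=7
After 7 (craft pick): pick=3 tin=21 wood=5 wool=6
After 8 (craft pick): pick=6 tin=21 wood=2 wool=5
After 9 (consume 1 wood): pick=6 tin=21 wood=1 wool=5
After 10 (gather 6 salt): pick=6 salt=6 tin=21 wood=1 wool=5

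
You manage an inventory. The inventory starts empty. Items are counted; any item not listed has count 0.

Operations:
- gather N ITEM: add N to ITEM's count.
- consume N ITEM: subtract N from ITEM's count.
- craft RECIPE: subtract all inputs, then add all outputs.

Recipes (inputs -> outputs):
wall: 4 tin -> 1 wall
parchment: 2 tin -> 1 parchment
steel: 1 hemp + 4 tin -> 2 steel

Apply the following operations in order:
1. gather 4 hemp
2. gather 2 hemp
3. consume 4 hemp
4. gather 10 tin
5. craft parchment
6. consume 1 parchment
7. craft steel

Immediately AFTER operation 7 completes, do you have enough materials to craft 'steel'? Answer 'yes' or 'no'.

After 1 (gather 4 hemp): hemp=4
After 2 (gather 2 hemp): hemp=6
After 3 (consume 4 hemp): hemp=2
After 4 (gather 10 tin): hemp=2 tin=10
After 5 (craft parchment): hemp=2 parchment=1 tin=8
After 6 (consume 1 parchment): hemp=2 tin=8
After 7 (craft steel): hemp=1 steel=2 tin=4

Answer: yes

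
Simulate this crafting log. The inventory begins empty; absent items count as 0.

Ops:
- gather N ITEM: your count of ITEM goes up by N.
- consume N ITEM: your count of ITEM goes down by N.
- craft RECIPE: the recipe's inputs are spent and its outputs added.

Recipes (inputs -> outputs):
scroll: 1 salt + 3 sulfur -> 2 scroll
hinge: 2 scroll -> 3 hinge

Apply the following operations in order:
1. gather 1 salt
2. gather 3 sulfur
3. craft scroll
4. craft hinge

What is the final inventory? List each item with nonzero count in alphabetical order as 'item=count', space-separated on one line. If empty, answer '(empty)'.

After 1 (gather 1 salt): salt=1
After 2 (gather 3 sulfur): salt=1 sulfur=3
After 3 (craft scroll): scroll=2
After 4 (craft hinge): hinge=3

Answer: hinge=3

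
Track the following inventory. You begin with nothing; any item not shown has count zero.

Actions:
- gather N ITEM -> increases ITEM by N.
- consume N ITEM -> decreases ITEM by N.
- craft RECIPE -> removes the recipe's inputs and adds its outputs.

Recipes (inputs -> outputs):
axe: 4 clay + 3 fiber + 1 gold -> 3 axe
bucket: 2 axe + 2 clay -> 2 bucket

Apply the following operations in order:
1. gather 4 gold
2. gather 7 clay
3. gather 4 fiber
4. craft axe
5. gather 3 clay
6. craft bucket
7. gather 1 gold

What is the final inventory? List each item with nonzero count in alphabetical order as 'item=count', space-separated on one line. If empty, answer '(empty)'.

Answer: axe=1 bucket=2 clay=4 fiber=1 gold=4

Derivation:
After 1 (gather 4 gold): gold=4
After 2 (gather 7 clay): clay=7 gold=4
After 3 (gather 4 fiber): clay=7 fiber=4 gold=4
After 4 (craft axe): axe=3 clay=3 fiber=1 gold=3
After 5 (gather 3 clay): axe=3 clay=6 fiber=1 gold=3
After 6 (craft bucket): axe=1 bucket=2 clay=4 fiber=1 gold=3
After 7 (gather 1 gold): axe=1 bucket=2 clay=4 fiber=1 gold=4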